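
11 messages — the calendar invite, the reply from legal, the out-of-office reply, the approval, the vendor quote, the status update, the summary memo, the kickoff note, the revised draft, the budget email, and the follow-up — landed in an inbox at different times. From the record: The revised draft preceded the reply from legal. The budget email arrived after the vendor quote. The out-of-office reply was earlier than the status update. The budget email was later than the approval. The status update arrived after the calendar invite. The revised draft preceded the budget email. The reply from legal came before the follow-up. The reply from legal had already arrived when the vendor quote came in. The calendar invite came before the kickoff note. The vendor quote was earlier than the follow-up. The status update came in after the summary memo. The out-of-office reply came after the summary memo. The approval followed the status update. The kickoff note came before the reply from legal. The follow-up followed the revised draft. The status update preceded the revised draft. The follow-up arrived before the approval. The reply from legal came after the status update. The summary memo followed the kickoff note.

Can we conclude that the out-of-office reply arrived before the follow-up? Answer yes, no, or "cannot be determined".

yes

Chain the constraints: the out-of-office reply → the status update → the revised draft → the follow-up. Each link is directly stated, so the out-of-office reply comes before the follow-up.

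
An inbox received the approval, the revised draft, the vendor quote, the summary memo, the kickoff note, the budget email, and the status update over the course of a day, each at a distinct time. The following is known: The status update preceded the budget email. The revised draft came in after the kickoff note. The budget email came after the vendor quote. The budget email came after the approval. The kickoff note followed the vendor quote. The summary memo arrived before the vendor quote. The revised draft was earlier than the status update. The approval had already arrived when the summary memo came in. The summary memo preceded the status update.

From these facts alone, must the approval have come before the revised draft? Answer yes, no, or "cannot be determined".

yes

Chain the constraints: the approval → the summary memo → the vendor quote → the kickoff note → the revised draft. Each link is directly stated, so the approval comes before the revised draft.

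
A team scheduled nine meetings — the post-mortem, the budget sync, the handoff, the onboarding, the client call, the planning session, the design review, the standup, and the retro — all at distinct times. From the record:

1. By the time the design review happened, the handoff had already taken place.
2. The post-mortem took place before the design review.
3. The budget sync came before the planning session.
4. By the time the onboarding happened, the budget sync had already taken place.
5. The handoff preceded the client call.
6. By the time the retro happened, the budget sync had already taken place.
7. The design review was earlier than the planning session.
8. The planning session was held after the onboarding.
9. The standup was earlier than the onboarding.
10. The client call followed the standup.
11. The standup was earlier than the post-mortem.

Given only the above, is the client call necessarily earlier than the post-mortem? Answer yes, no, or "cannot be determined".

cannot be determined

No chain of stated constraints runs from the client call to the post-mortem, and none runs from the post-mortem to the client call either.
So the relative order of the client call and the post-mortem is not fixed by the given facts.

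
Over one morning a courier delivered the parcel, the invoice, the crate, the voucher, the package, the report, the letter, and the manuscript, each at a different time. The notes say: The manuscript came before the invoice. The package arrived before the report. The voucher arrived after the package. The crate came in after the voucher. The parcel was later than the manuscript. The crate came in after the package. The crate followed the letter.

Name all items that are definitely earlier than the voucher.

the package

Directly stated before the voucher: the package.
No chain forces the invoice (or any of the others) ahead of the voucher.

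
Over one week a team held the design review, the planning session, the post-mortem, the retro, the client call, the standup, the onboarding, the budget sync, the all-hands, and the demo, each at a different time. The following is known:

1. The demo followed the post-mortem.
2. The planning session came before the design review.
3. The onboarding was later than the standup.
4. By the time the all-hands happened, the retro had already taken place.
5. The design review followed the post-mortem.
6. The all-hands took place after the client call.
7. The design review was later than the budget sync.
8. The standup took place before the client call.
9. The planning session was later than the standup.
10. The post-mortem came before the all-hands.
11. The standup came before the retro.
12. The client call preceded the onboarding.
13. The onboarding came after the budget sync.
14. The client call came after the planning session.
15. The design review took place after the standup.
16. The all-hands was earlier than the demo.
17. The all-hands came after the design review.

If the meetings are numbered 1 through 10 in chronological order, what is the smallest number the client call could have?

The planning session and the standup must both come before the client call — 2 forced predecessors.
Nothing else is forced ahead of the client call, so its earliest slot is position 2 + 1 = 3.

3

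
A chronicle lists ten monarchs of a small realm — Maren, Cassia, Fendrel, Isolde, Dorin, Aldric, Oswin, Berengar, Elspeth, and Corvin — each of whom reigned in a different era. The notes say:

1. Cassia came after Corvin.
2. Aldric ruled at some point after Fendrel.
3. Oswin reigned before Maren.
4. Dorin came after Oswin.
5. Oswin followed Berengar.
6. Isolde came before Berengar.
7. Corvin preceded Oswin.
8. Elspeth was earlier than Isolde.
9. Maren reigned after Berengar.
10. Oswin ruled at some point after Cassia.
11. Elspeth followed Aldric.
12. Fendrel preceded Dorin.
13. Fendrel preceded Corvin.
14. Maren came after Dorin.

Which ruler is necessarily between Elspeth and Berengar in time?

Tracing the constraints gives Elspeth → Isolde → Berengar, so Isolde sits after Elspeth and before Berengar.
No other ruler is forced both after Elspeth and before Berengar.

Isolde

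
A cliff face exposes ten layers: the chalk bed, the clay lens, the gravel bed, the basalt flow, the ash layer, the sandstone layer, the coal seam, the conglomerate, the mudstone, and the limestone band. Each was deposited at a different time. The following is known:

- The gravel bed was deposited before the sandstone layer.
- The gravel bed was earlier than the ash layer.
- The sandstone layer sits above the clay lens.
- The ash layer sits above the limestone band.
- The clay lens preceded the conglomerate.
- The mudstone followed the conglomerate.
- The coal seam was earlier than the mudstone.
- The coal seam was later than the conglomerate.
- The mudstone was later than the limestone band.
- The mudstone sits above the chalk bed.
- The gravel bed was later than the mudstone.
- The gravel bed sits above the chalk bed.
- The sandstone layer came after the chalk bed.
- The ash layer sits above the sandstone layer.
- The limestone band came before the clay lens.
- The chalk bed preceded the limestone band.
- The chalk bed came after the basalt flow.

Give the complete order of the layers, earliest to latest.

the basalt flow, the chalk bed, the limestone band, the clay lens, the conglomerate, the coal seam, the mudstone, the gravel bed, the sandstone layer, the ash layer

The constraints fix every adjacent pair, so only one ordering works:
the basalt flow → the chalk bed → the limestone band → the clay lens → the conglomerate → the coal seam → the mudstone → the gravel bed → the sandstone layer → the ash layer.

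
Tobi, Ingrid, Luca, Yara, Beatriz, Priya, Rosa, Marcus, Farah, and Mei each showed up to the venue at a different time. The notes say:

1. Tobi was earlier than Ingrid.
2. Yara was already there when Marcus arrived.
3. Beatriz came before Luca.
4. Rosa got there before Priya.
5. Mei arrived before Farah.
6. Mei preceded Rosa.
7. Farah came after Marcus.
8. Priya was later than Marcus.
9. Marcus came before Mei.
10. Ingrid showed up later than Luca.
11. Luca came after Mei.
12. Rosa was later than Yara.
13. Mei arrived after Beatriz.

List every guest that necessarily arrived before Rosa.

Directly stated before Rosa: Mei and Yara.
Beatriz reaches Rosa via Beatriz → Mei → Rosa.
Marcus reaches Rosa via Marcus → Mei → Rosa.
No chain forces Priya (or any of the others) ahead of Rosa.

Beatriz, Marcus, Mei, Yara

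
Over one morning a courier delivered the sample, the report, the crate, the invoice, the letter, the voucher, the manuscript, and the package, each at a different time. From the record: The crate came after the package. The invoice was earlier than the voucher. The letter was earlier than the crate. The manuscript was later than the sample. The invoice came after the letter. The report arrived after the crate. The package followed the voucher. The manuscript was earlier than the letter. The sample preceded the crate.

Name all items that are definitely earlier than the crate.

the invoice, the letter, the manuscript, the package, the sample, the voucher

Directly stated before the crate: the letter, the package, and the sample.
The invoice reaches the crate via the invoice → the voucher → the package → the crate.
The manuscript reaches the crate via the manuscript → the letter → the crate.
The voucher reaches the crate via the voucher → the package → the crate.
No chain forces the report ahead of the crate.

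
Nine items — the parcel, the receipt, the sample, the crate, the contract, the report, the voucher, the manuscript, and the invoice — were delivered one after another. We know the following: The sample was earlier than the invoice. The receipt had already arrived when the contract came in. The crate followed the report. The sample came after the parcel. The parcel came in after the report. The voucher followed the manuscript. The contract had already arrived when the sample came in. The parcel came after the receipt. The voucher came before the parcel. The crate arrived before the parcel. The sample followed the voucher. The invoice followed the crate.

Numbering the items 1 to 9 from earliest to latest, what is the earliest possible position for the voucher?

The manuscript must come before the voucher — 1 forced predecessor.
Nothing else is forced ahead of the voucher, so its earliest slot is position 1 + 1 = 2.

2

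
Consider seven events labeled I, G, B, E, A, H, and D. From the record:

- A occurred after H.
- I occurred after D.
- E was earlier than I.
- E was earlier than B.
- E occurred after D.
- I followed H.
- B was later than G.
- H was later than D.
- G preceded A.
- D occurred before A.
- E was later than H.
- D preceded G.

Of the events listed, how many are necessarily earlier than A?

3

Directly stated before A: D, G, and H.
That's D, G, and H — 3 in all.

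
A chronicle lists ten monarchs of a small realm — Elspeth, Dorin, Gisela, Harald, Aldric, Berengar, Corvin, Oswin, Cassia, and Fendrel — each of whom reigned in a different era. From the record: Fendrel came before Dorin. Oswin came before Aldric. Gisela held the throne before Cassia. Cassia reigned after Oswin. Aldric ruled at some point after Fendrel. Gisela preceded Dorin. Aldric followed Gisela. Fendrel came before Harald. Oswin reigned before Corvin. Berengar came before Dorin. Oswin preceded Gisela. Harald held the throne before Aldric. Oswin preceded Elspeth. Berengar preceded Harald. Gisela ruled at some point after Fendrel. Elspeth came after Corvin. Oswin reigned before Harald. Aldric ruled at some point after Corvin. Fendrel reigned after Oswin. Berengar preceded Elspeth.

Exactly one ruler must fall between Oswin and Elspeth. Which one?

Tracing the constraints gives Oswin → Corvin → Elspeth, so Corvin sits after Oswin and before Elspeth.
No other ruler is forced both after Oswin and before Elspeth.

Corvin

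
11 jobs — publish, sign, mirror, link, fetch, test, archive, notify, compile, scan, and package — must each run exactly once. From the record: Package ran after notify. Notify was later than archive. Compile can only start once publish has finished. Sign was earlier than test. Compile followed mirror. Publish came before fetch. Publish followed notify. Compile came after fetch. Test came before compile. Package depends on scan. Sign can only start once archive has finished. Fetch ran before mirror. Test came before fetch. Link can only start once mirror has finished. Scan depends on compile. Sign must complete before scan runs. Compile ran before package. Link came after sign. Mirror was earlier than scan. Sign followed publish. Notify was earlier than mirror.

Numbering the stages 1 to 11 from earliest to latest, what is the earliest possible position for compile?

Archive, fetch, mirror, notify, publish, sign, and test must all come before compile — 7 forced predecessors.
Nothing else is forced ahead of compile, so its earliest slot is position 7 + 1 = 8.

8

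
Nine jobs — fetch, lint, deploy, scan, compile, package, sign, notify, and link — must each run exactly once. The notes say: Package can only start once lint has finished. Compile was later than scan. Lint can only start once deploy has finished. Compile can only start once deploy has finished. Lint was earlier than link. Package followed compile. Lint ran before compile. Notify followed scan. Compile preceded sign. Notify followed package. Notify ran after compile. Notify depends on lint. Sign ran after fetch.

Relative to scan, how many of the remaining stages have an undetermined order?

4

Forced after scan: compile, notify, package, and sign.
That leaves deploy, fetch, link, and lint with no forced order relative to scan — 4.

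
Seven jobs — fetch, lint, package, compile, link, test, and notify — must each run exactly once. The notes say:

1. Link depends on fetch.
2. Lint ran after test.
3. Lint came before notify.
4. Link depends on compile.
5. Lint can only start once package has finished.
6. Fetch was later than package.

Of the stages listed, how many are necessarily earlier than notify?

3

Directly stated before notify: lint.
Package reaches notify via package → lint → notify.
Test reaches notify via test → lint → notify.
No chain forces link (or any of the others) ahead of notify.
That's lint, package, and test — 3 in all.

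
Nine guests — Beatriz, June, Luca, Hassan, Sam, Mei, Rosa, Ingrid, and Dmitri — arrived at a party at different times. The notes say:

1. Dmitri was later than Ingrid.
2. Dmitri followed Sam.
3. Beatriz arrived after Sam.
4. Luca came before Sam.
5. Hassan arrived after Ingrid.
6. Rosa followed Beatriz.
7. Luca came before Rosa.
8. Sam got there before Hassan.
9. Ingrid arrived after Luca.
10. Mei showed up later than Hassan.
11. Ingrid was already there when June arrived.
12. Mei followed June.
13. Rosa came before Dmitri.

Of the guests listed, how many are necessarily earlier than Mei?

5

Directly stated before Mei: Hassan and June.
Ingrid reaches Mei via Ingrid → June → Mei.
Luca reaches Mei via Luca → Ingrid → June → Mei.
Sam reaches Mei via Sam → Hassan → Mei.
No chain forces Beatriz (or any of the others) ahead of Mei.
That's Hassan, Ingrid, June, Luca, and Sam — 5 in all.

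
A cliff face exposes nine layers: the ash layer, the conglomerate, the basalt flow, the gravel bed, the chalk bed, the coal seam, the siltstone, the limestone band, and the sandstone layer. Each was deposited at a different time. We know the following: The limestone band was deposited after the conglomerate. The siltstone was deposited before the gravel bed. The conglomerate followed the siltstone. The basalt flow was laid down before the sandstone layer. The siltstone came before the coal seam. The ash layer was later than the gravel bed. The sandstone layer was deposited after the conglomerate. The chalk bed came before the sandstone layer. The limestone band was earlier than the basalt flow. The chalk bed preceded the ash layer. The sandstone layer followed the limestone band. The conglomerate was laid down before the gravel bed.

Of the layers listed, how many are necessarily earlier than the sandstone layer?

5

Directly stated before the sandstone layer: the basalt flow, the chalk bed, the conglomerate, and the limestone band.
The siltstone reaches the sandstone layer via the siltstone → the conglomerate → the sandstone layer.
That's the basalt flow, the chalk bed, the conglomerate, the limestone band, and the siltstone — 5 in all.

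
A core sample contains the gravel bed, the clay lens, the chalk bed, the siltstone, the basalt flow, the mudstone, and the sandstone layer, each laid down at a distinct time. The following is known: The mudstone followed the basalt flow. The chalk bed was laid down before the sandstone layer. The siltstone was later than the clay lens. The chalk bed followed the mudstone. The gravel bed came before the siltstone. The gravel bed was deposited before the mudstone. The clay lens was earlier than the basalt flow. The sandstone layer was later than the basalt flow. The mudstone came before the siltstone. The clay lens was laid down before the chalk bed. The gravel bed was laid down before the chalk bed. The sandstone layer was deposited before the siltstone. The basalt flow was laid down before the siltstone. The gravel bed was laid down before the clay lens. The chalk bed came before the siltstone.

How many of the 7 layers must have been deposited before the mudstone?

3

Directly stated before the mudstone: the basalt flow and the gravel bed.
The clay lens reaches the mudstone via the clay lens → the basalt flow → the mudstone.
That's the basalt flow, the clay lens, and the gravel bed — 3 in all.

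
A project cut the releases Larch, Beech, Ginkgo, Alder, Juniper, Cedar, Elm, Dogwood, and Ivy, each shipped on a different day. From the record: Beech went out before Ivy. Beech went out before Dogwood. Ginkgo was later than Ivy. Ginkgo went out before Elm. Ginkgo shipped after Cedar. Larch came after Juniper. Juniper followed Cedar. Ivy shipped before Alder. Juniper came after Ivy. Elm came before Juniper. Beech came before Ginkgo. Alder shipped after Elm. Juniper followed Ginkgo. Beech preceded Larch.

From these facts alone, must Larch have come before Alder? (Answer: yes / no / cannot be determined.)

cannot be determined

No chain of stated constraints runs from Larch to Alder, and none runs from Alder to Larch either.
So the relative order of Larch and Alder is not fixed by the given facts.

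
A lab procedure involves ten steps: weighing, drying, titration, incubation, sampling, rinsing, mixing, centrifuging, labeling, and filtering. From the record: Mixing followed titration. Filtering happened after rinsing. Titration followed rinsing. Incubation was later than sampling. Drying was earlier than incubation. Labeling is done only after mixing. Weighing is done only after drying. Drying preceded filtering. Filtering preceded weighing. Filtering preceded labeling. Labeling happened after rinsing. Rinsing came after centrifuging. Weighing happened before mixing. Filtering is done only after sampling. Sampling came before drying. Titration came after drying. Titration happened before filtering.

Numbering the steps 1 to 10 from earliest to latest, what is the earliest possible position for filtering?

6

Centrifuging, drying, rinsing, sampling, and titration must all come before filtering — 5 forced predecessors.
Nothing else is forced ahead of filtering, so its earliest slot is position 5 + 1 = 6.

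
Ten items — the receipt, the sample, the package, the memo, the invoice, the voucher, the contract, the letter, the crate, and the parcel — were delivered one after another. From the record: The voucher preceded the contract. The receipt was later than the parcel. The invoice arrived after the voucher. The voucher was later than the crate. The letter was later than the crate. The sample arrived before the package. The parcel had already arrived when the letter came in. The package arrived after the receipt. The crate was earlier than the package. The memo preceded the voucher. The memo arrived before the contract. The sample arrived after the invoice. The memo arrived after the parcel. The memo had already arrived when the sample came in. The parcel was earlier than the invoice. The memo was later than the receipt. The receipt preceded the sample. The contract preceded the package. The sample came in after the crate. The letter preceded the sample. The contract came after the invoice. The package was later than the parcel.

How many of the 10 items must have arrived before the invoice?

Directly stated before the invoice: the parcel and the voucher.
The crate reaches the invoice via the crate → the voucher → the invoice.
The memo reaches the invoice via the memo → the voucher → the invoice.
The receipt reaches the invoice via the receipt → the memo → the voucher → the invoice.
No chain forces the letter (or any of the others) ahead of the invoice.
That's the crate, the memo, the parcel, the receipt, and the voucher — 5 in all.

5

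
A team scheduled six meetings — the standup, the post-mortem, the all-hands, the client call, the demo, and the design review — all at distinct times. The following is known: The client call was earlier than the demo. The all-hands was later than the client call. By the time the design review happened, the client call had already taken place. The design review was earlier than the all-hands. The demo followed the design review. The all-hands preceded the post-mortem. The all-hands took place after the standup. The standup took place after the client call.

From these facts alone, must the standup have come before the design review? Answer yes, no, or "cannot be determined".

cannot be determined

No chain of stated constraints runs from the standup to the design review, and none runs from the design review to the standup either.
So the relative order of the standup and the design review is not fixed by the given facts.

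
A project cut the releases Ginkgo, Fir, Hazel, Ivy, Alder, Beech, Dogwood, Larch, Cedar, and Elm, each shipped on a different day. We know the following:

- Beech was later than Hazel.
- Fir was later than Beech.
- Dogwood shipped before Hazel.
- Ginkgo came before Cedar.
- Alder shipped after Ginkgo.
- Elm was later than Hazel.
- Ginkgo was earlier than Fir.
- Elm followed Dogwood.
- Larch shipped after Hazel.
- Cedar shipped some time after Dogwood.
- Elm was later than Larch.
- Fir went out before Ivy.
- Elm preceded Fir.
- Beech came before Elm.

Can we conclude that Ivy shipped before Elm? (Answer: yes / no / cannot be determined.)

no

Tracing the constraints gives Elm → Fir → Ivy, so Elm must come before Ivy.
That means Ivy cannot be before Elm.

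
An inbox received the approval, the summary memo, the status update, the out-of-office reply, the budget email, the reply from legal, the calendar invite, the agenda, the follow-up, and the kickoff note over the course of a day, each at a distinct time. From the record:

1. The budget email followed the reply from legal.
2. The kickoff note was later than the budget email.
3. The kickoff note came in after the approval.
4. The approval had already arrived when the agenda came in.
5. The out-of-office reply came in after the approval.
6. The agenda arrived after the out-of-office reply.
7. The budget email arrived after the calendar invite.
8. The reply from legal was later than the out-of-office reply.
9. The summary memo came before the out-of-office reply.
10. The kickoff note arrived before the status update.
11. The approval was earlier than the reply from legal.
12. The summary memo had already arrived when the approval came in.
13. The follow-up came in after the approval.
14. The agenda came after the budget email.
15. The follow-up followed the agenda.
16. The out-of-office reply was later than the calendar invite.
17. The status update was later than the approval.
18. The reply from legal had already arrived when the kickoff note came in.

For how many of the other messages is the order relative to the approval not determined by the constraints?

Forced before the approval: the summary memo; forced after the approval: the agenda, the budget email, the follow-up, the kickoff note, the out-of-office reply, the reply from legal, and the status update.
That leaves the calendar invite with no forced order relative to the approval — 1.

1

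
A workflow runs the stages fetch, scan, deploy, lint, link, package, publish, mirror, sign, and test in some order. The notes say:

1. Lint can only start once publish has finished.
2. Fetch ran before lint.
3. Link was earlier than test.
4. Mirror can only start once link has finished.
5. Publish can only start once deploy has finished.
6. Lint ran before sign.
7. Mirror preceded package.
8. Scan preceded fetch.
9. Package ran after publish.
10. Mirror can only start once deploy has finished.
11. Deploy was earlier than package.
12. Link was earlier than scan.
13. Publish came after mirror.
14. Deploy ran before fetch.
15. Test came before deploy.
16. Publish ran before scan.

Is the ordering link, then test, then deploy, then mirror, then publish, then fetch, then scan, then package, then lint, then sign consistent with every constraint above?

no

The constraints require scan before fetch, but in the proposed sequence fetch appears ahead of scan. That one violation is enough.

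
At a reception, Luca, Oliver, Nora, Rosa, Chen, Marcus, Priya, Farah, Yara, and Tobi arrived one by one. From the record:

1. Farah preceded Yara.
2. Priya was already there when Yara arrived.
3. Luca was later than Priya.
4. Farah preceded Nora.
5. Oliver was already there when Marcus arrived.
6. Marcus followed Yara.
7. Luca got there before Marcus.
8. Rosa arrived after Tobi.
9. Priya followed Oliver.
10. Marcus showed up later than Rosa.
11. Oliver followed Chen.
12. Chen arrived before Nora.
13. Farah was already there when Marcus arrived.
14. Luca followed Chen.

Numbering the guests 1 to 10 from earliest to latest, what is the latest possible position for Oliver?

Oliver must come before Luca, Marcus, Priya, and Yara — 4 guests forced after them.
Everything else can be placed before Oliver in some valid order, so Oliver can sit as late as position 10 − 4 = 6.

6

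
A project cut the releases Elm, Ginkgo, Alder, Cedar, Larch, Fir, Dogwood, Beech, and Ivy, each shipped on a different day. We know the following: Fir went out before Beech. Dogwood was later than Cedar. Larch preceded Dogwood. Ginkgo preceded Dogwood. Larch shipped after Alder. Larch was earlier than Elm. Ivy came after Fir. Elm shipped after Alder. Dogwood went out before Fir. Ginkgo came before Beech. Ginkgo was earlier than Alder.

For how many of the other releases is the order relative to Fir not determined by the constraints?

Forced before Fir: Alder, Cedar, Dogwood, Ginkgo, and Larch; forced after Fir: Beech and Ivy.
That leaves Elm with no forced order relative to Fir — 1.

1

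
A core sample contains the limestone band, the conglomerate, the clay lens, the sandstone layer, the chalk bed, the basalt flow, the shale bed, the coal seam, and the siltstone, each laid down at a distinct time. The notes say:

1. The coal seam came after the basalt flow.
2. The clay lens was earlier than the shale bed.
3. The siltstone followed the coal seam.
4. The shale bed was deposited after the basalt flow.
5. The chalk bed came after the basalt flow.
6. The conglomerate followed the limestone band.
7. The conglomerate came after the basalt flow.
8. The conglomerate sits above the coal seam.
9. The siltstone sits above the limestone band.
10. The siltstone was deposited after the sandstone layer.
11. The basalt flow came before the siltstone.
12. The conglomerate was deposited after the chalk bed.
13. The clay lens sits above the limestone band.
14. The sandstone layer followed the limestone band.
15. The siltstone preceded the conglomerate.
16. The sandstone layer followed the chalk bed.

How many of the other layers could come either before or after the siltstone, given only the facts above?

2

Forced before the siltstone: the basalt flow, the chalk bed, the coal seam, the limestone band, and the sandstone layer; forced after the siltstone: the conglomerate.
That leaves the clay lens and the shale bed with no forced order relative to the siltstone — 2.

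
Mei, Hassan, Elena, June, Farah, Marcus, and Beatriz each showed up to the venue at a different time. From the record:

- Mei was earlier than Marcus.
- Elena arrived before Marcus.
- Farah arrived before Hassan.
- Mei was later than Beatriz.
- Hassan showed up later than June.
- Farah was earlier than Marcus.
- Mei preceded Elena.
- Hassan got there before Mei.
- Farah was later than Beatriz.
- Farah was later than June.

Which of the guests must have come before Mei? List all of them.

Beatriz, Farah, Hassan, June

Directly stated before Mei: Beatriz and Hassan.
Farah reaches Mei via Farah → Hassan → Mei.
June reaches Mei via June → Hassan → Mei.
No chain forces Marcus (or any of the others) ahead of Mei.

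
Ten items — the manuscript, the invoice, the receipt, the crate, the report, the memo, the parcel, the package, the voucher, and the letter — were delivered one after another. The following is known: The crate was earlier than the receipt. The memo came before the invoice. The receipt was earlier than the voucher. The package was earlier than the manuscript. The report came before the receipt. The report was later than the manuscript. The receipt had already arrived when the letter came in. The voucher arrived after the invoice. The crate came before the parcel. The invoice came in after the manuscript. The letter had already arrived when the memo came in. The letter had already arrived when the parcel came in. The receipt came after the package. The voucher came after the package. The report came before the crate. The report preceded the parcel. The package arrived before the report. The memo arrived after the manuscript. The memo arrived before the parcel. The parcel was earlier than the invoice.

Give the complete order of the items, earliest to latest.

The constraints fix every adjacent pair, so only one ordering works:
the package → the manuscript → the report → the crate → the receipt → the letter → the memo → the parcel → the invoice → the voucher.

the package, the manuscript, the report, the crate, the receipt, the letter, the memo, the parcel, the invoice, the voucher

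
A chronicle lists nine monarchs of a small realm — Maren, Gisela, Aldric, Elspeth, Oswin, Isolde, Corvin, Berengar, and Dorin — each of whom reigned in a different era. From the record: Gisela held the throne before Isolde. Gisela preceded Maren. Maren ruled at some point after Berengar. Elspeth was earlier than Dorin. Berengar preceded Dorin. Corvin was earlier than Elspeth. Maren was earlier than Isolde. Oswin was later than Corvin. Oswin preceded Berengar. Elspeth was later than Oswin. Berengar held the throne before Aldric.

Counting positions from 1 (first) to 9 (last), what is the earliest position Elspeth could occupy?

Corvin and Oswin must both come before Elspeth — 2 forced predecessors.
Nothing else is forced ahead of Elspeth, so their earliest slot is position 2 + 1 = 3.

3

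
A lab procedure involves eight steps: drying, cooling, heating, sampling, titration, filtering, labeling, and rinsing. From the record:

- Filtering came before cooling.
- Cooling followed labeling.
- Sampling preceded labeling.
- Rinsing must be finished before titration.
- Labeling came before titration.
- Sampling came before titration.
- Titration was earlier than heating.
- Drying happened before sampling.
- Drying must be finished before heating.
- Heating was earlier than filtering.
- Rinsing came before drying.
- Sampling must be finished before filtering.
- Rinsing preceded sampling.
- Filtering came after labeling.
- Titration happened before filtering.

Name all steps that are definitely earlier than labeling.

Directly stated before labeling: sampling.
Drying reaches labeling via drying → sampling → labeling.
Rinsing reaches labeling via rinsing → sampling → labeling.

drying, rinsing, sampling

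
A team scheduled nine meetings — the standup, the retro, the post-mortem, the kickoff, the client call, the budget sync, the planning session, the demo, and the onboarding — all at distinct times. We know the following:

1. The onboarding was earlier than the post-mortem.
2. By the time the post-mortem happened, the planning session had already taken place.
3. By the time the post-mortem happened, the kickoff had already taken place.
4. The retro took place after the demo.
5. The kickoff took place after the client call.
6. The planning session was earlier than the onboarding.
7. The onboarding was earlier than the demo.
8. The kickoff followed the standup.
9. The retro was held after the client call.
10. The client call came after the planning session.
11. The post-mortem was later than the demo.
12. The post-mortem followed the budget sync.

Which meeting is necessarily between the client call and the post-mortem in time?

Tracing the constraints gives the client call → the kickoff → the post-mortem, so the kickoff sits after the client call and before the post-mortem.
No other meeting is forced both after the client call and before the post-mortem.

the kickoff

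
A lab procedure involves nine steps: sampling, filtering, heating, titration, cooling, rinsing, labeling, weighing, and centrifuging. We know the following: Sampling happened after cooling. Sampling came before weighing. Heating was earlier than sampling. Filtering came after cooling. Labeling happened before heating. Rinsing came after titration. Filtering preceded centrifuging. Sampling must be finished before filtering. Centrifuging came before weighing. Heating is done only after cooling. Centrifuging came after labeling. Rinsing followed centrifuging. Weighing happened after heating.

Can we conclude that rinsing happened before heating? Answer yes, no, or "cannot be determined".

Tracing the constraints gives heating → sampling → filtering → centrifuging → rinsing, so heating must come before rinsing.
That means rinsing cannot be before heating.

no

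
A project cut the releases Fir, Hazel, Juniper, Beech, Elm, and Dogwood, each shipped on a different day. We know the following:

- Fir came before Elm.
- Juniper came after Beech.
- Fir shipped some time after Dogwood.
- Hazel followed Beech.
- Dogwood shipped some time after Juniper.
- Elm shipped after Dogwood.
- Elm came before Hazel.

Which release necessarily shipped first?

Beech

Beech has a chain of constraints placing it before every other release, so Beech must be first.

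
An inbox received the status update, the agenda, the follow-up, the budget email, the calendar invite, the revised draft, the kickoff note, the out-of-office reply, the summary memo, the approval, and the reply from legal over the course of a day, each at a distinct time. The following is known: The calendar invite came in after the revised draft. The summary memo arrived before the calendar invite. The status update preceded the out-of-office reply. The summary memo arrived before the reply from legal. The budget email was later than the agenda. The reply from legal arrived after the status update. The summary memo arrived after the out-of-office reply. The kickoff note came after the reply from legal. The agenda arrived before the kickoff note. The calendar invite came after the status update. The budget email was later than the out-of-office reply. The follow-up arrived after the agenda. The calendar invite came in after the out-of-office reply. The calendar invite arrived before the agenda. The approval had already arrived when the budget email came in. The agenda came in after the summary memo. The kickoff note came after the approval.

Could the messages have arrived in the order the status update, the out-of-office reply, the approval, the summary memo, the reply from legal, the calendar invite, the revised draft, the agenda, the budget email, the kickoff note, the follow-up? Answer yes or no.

no

The constraints require the revised draft before the calendar invite, but in the proposed sequence the calendar invite appears ahead of the revised draft. That one violation is enough.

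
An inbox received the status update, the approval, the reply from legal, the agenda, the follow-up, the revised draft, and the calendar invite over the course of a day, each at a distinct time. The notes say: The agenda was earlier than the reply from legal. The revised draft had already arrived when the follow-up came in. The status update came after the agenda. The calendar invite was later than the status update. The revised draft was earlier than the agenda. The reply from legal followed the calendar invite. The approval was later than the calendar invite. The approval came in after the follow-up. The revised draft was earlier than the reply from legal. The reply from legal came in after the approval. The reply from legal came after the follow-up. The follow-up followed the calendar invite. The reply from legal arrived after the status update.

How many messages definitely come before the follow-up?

4

Directly stated before the follow-up: the calendar invite and the revised draft.
The agenda reaches the follow-up via the agenda → the status update → the calendar invite → the follow-up.
The status update reaches the follow-up via the status update → the calendar invite → the follow-up.
No chain forces the reply from legal (or any of the others) ahead of the follow-up.
That's the agenda, the calendar invite, the revised draft, and the status update — 4 in all.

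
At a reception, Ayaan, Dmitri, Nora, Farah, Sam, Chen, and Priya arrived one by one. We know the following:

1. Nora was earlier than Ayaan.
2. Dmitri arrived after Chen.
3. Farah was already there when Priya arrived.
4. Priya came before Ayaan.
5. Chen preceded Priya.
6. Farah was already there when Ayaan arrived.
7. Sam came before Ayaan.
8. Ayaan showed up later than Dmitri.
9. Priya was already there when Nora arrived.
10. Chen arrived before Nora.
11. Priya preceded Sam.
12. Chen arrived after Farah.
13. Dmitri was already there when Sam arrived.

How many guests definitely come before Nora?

3

Directly stated before Nora: Chen and Priya.
Farah reaches Nora via Farah → Priya → Nora.
No chain forces Sam (or any of the others) ahead of Nora.
That's Chen, Farah, and Priya — 3 in all.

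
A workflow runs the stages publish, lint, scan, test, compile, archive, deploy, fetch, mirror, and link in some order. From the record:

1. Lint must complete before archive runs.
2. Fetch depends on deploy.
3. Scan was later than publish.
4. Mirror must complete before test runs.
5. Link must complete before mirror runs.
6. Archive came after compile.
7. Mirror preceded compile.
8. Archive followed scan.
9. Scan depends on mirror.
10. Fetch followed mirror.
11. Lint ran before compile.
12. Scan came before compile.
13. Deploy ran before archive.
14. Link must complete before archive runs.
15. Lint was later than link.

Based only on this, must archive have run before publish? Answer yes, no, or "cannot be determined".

Tracing the constraints gives publish → scan → archive, so publish must come before archive.
That means archive cannot be before publish.

no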